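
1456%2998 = 1456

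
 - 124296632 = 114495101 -238791733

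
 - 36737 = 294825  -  331562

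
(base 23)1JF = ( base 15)456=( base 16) 3D5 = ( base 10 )981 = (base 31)10k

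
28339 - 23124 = 5215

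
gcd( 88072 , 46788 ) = 4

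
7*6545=45815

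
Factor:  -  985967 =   -  19^1*51893^1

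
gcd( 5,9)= 1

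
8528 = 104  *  82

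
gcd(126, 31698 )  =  18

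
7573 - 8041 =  - 468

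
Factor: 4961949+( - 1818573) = 3143376=2^4 * 3^2*83^1 * 263^1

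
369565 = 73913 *5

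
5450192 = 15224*358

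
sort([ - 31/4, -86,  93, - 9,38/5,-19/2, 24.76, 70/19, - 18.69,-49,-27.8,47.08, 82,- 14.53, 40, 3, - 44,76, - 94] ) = [- 94, - 86,-49, - 44,-27.8, - 18.69, - 14.53,  -  19/2, - 9, - 31/4,3, 70/19,38/5,24.76, 40, 47.08,76,82 , 93]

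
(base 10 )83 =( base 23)3e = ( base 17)4F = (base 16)53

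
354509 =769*461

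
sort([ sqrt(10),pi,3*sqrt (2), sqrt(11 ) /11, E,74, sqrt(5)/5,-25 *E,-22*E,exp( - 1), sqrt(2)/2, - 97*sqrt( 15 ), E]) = [ - 97*sqrt (15), - 25*E, - 22*E,sqrt(11) /11, exp( - 1), sqrt( 5)/5, sqrt( 2)/2, E, E,pi, sqrt( 10),3* sqrt(2),74]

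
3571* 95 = 339245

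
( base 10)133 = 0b10000101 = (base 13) A3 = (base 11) 111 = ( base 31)49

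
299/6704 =299/6704 = 0.04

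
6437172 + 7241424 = 13678596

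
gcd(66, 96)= 6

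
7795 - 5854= 1941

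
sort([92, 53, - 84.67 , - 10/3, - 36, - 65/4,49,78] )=[ - 84.67,  -  36, -65/4, -10/3,49, 53, 78,92]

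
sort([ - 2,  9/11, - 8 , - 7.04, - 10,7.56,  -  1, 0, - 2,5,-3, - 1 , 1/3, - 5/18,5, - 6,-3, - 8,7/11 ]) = [ - 10, - 8,-8, - 7.04, - 6, - 3, - 3, - 2, - 2,-1, - 1, - 5/18, 0,1/3, 7/11,  9/11, 5,5, 7.56 ] 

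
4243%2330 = 1913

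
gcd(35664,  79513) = 1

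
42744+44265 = 87009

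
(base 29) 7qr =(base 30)7c8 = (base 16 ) 1a0c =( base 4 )1220030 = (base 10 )6668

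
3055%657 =427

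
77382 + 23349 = 100731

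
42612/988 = 43 + 32/247 = 43.13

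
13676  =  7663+6013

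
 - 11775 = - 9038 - 2737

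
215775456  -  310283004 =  -94507548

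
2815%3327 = 2815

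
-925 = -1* 925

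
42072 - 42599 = - 527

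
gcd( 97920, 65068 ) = 4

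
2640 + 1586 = 4226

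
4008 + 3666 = 7674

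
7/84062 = 7/84062 = 0.00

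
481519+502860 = 984379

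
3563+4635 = 8198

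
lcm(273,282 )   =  25662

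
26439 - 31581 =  - 5142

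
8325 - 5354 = 2971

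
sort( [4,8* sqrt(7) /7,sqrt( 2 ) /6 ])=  [sqrt( 2)/6, 8 * sqrt(7 )/7,4]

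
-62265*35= - 2179275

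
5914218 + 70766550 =76680768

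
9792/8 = 1224  =  1224.00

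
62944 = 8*7868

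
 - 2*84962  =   -169924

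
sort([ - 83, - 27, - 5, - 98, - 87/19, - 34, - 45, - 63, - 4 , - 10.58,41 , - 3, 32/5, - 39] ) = [ -98, - 83 , - 63, - 45, -39,  -  34, - 27, - 10.58, - 5, - 87/19, - 4,-3,  32/5, 41]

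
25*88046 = 2201150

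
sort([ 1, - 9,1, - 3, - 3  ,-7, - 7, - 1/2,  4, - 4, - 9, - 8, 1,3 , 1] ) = [ - 9, - 9, - 8, - 7, - 7 , - 4, - 3,  -  3, - 1/2,1, 1,1,1, 3,4]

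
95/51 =95/51 =1.86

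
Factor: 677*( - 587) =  - 587^1 * 677^1 = - 397399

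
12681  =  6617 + 6064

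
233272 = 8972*26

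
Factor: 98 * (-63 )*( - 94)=580356= 2^2*3^2*7^3 * 47^1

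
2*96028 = 192056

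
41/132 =41/132 = 0.31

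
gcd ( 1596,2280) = 228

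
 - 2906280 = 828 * (-3510 ) 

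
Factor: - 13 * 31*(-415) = 167245 = 5^1*13^1 *31^1 * 83^1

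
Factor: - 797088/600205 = - 2^5 * 3^1*5^ ( - 1)*19^2*23^1*120041^ (-1) 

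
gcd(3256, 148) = 148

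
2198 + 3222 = 5420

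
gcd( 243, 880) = 1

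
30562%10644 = 9274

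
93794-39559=54235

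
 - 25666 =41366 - 67032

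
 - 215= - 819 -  - 604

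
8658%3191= 2276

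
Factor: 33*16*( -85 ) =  - 2^4*3^1*5^1*11^1 * 17^1= -44880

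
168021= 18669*9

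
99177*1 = 99177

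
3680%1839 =2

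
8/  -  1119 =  - 8/1119 = -0.01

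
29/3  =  9 + 2/3 = 9.67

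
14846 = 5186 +9660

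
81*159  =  12879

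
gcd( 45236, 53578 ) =86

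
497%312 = 185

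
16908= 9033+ 7875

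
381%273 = 108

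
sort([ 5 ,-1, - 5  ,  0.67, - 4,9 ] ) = [ - 5,-4,- 1, 0.67, 5,9 ] 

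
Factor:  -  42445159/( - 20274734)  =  2^( - 1)*89^( - 1)*443^1*95813^1*113903^(- 1 ) 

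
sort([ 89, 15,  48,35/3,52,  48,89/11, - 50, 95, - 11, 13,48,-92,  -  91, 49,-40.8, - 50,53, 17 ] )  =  [ - 92 , - 91, - 50, - 50, - 40.8,-11 , 89/11,35/3, 13, 15,  17,48 , 48,48,  49, 52 , 53,89, 95 ]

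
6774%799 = 382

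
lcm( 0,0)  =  0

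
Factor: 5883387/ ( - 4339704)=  - 1961129/1446568 = - 2^(-3)* 73^( - 1)*2477^(- 1)*1961129^1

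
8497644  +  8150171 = 16647815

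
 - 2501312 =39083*( - 64 )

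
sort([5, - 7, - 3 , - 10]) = [ - 10, - 7 , - 3 , 5] 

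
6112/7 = 6112/7 = 873.14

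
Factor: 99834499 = 99834499^1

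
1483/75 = 1483/75  =  19.77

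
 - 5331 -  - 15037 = 9706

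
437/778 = 437/778=0.56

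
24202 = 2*12101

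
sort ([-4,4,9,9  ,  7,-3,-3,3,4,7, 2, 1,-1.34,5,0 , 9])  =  [-4,-3,- 3, - 1.34,0,1, 2 , 3, 4 , 4,5, 7, 7,9, 9,  9 ]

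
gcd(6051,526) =1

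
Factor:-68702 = -2^1*34351^1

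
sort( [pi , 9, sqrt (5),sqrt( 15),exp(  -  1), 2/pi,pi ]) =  [ exp(-1), 2/pi, sqrt(5 ), pi, pi,sqrt(15 ) , 9 ] 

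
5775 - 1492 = 4283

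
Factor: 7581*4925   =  37336425 = 3^1 * 5^2 * 7^1*19^2*197^1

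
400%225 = 175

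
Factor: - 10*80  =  -800  =  - 2^5*5^2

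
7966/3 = 2655 + 1/3 =2655.33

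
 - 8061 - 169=  -  8230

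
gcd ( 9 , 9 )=9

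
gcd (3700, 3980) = 20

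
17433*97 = 1691001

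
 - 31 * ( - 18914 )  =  586334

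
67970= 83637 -15667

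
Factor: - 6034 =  -2^1*7^1 * 431^1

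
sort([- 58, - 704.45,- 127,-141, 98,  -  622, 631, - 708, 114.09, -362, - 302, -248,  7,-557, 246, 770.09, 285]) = [ -708, - 704.45, - 622,- 557, - 362,-302,  -  248,-141,  -  127, - 58, 7, 98,114.09,246, 285, 631, 770.09] 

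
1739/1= 1739=1739.00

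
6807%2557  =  1693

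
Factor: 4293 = 3^4*53^1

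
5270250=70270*75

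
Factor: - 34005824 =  - 2^6*719^1*739^1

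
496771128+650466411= 1147237539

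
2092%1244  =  848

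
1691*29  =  49039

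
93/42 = 2 + 3/14 = 2.21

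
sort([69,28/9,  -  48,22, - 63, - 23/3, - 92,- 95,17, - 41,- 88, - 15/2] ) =[ - 95, - 92, - 88, - 63, - 48, - 41, - 23/3, - 15/2, 28/9,17,22, 69 ]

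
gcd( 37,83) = 1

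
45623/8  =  45623/8  =  5702.88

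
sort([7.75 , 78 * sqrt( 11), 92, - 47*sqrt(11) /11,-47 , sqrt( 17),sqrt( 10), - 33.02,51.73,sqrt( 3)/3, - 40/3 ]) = [ - 47,-33.02, -47 * sqrt(11 )/11,- 40/3, sqrt(3 ) /3,sqrt( 10),sqrt(17),7.75,  51.73,92,78*sqrt(11)]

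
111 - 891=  - 780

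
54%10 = 4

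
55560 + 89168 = 144728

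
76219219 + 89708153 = 165927372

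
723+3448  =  4171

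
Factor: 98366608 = 2^4*29^1* 211997^1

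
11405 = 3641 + 7764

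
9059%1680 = 659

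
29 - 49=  - 20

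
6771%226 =217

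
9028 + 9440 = 18468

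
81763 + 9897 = 91660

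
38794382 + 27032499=65826881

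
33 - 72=-39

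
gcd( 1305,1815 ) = 15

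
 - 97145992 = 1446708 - 98592700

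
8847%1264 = 1263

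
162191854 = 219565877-57374023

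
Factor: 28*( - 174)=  - 4872= -2^3*3^1*7^1*29^1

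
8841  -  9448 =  - 607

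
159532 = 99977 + 59555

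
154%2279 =154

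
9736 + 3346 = 13082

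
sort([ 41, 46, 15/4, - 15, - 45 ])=[- 45, - 15 , 15/4,41, 46]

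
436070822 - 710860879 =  - 274790057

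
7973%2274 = 1151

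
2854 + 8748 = 11602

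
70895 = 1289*55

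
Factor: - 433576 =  - 2^3*11^1*13^1*379^1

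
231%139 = 92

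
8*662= 5296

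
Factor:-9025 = -5^2*19^2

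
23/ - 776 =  - 23/776 = -0.03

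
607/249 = 607/249 = 2.44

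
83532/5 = 16706 + 2/5 = 16706.40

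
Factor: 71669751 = 3^1*599^1*39883^1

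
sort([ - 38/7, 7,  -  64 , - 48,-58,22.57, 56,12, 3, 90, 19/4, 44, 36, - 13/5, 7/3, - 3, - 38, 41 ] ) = [ - 64, - 58, - 48, - 38,-38/7, - 3, - 13/5,  7/3, 3, 19/4,7,  12, 22.57,36,41,44 , 56, 90 ]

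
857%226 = 179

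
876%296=284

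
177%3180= 177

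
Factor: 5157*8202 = 42297714  =  2^1* 3^4*191^1 * 1367^1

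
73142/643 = 73142/643=113.75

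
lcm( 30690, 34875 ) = 767250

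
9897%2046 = 1713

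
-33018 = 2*( - 16509)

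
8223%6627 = 1596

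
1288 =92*14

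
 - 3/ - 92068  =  3/92068 = 0.00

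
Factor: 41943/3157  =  3^1*7^( - 1 )*31^1=93/7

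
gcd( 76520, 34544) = 8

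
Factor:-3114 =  - 2^1*3^2*173^1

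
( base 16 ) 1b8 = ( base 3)121022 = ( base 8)670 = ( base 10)440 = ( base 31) e6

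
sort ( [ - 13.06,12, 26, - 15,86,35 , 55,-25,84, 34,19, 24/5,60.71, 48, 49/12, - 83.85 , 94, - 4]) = [- 83.85, - 25, - 15, - 13.06, - 4,49/12,24/5, 12, 19,26,34,35,48,55,60.71,84,86, 94 ] 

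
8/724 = 2/181= 0.01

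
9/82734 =3/27578=0.00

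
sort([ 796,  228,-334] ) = [-334,228,796 ]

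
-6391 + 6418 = 27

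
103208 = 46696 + 56512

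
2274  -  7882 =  - 5608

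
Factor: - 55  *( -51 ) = 2805 = 3^1*5^1*11^1*17^1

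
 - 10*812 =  -8120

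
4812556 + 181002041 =185814597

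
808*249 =201192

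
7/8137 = 7/8137=0.00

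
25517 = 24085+1432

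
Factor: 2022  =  2^1*3^1*337^1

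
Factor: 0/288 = 0 = 0^1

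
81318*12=975816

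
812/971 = 812/971=0.84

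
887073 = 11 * 80643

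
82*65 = 5330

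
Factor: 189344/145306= 976/749 = 2^4*7^( - 1 )*61^1*107^( -1) 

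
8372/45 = 186 + 2/45 = 186.04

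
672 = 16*42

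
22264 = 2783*8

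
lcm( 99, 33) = 99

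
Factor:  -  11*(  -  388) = 4268=2^2*11^1*97^1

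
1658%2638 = 1658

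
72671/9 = 72671/9 =8074.56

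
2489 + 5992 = 8481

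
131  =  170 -39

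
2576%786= 218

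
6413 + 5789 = 12202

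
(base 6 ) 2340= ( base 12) 3B0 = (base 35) G4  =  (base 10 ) 564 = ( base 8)1064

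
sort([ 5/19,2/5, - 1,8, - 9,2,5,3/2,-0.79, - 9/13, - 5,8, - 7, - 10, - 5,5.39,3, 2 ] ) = [ - 10,-9, - 7 , - 5, - 5  , - 1, - 0.79,  -  9/13,5/19, 2/5  ,  3/2,2, 2,3, 5,5.39,8,8 ] 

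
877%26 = 19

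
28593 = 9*3177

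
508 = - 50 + 558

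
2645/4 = 2645/4= 661.25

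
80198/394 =203 + 108/197 = 203.55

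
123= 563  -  440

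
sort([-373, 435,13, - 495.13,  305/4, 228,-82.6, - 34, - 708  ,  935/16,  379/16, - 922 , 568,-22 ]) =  [ - 922, - 708,-495.13, - 373,-82.6, -34,-22,13,379/16, 935/16, 305/4,228,435, 568] 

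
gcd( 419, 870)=1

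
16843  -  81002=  - 64159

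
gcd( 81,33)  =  3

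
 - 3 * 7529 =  - 22587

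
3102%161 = 43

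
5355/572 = 9 +207/572 = 9.36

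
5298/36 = 883/6 = 147.17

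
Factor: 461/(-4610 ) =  - 1/10 = - 2^( - 1) * 5^( - 1 ) 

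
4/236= 1/59 = 0.02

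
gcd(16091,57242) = 1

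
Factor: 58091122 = 2^1 * 191^1*241^1*631^1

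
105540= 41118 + 64422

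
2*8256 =16512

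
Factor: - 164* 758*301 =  - 2^3*7^1*41^1* 43^1*379^1 = - 37417912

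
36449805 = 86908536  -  50458731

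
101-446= - 345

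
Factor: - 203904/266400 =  - 2^2*3^1*5^( - 2 )*37^ (-1)*59^1=   - 708/925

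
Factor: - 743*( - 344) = 2^3 * 43^1 * 743^1 = 255592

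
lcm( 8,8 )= 8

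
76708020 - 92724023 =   -  16016003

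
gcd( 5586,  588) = 294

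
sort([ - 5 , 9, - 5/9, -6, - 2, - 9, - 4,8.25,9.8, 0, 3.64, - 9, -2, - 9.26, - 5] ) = [ - 9.26 , - 9, - 9, - 6, - 5,  -  5, - 4, - 2, - 2, - 5/9,0, 3.64,8.25,9,9.8] 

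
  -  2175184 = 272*( - 7997 )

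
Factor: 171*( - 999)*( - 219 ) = 3^6*  19^1*37^1*73^1 = 37411551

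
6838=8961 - 2123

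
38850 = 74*525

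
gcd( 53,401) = 1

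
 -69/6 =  - 23/2 = -11.50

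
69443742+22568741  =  92012483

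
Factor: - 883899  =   - 3^3*19^1*1723^1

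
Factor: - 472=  - 2^3*59^1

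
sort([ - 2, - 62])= [ - 62, - 2]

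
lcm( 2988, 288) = 23904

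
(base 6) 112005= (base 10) 9509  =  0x2525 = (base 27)D15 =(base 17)1FF6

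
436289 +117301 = 553590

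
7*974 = 6818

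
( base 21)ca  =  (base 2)100000110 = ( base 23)B9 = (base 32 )86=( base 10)262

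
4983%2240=503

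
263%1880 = 263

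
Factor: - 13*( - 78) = 1014 = 2^1*3^1*13^2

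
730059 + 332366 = 1062425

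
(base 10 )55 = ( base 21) 2d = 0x37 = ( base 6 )131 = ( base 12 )47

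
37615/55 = 7523/11 = 683.91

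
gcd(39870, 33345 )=45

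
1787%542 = 161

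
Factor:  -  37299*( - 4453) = 3^1*61^1 * 73^1 * 12433^1 = 166092447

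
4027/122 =4027/122  =  33.01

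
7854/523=15 + 9/523 = 15.02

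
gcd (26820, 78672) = 1788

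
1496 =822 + 674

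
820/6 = 410/3= 136.67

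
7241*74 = 535834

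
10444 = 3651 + 6793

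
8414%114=92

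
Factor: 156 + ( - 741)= -3^2*5^1*13^1 = -585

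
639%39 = 15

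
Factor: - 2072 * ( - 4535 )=9396520 = 2^3 * 5^1*7^1*37^1 * 907^1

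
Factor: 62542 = 2^1*31271^1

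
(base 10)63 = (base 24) 2f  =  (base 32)1V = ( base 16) 3f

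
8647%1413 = 169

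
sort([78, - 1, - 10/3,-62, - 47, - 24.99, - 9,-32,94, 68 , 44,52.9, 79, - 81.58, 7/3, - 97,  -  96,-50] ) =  [ - 97, - 96, - 81.58, - 62, - 50,  -  47,- 32, - 24.99,-9, - 10/3, - 1, 7/3,44,52.9,68, 78,79, 94 ] 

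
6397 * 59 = 377423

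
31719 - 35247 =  - 3528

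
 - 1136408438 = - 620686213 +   -  515722225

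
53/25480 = 53/25480 = 0.00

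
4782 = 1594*3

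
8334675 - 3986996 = 4347679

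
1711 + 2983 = 4694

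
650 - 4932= - 4282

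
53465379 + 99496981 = 152962360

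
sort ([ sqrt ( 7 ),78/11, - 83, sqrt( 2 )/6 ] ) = [ - 83,sqrt(2) /6,sqrt( 7 ),78/11 ]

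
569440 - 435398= 134042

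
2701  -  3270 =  - 569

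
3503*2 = 7006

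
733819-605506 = 128313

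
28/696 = 7/174 = 0.04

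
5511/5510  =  1 + 1/5510 = 1.00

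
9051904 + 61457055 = 70508959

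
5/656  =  5/656=0.01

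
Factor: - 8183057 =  - 79^1*103583^1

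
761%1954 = 761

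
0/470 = 0  =  0.00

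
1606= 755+851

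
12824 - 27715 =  - 14891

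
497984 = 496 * 1004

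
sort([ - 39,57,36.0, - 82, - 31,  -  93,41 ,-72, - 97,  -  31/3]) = [ - 97,-93 ,-82,  -  72,- 39, - 31,  -  31/3, 36.0, 41, 57 ]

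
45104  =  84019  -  38915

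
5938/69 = 86 + 4/69 = 86.06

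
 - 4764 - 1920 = - 6684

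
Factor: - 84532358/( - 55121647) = 2^1*7^( -1)*47^(-1 )*1451^1*29129^1*167543^(-1 )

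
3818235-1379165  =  2439070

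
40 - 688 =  - 648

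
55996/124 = 13999/31 = 451.58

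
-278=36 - 314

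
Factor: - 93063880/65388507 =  - 2^3*3^(  -  1 )*5^1*7^1*13^1*37^1*691^1*21796169^( - 1)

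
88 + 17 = 105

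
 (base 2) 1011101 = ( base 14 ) 69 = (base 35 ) 2n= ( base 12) 79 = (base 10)93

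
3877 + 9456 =13333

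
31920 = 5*6384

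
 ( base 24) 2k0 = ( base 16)660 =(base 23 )31m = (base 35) 1BM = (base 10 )1632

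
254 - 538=  -  284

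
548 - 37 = 511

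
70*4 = 280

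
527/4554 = 527/4554 = 0.12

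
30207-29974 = 233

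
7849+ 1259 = 9108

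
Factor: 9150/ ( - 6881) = -2^1*3^1*5^2*7^( - 1)*61^1  *983^( - 1 )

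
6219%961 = 453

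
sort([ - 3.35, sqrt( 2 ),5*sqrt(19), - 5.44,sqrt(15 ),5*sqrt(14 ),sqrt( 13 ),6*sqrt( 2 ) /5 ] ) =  [ - 5.44, - 3.35, sqrt(2 ),6*sqrt( 2 ) /5, sqrt( 13),sqrt(15),5*sqrt(14 ),5*sqrt(19) ] 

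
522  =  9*58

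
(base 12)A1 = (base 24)51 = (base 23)56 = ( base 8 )171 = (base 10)121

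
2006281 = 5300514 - 3294233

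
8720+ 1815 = 10535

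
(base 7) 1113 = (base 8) 622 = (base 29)DP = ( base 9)486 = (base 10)402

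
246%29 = 14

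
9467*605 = 5727535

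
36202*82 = 2968564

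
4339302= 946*4587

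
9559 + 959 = 10518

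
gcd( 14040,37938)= 6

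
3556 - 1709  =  1847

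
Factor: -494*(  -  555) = 274170 = 2^1*3^1*5^1*13^1*19^1 *37^1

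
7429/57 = 391/3= 130.33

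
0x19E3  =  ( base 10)6627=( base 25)AF2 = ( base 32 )6F3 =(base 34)5OV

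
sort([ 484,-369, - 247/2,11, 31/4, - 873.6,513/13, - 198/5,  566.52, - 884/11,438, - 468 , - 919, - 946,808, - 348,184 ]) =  [ - 946 , - 919, - 873.6, - 468, - 369, - 348, - 247/2,  -  884/11,  -  198/5,31/4,11, 513/13 , 184,438,484, 566.52, 808 ]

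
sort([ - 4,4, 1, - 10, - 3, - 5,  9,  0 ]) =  [-10,  -  5, - 4, - 3,0, 1 , 4,9]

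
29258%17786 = 11472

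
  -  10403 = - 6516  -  3887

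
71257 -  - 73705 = 144962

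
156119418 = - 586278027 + 742397445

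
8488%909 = 307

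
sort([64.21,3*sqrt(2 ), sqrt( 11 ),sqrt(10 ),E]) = [ E, sqrt( 10),sqrt(11 ),3 *sqrt(2 ), 64.21 ] 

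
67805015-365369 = 67439646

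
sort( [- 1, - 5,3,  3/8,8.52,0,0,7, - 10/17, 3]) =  [  -  5, - 1,  -  10/17,  0,0,3/8,3 , 3 , 7,8.52 ]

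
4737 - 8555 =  - 3818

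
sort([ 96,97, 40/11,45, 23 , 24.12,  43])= [40/11,23 , 24.12, 43,45 , 96,97]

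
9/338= 9/338  =  0.03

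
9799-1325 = 8474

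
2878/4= 719 + 1/2  =  719.50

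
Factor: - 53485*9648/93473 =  - 516023280/93473 = -2^4*3^2*5^1 * 19^1*67^1*211^(-1 ) *443^( - 1)*563^1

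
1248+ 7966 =9214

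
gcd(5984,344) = 8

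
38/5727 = 38/5727 = 0.01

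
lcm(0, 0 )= 0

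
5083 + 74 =5157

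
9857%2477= 2426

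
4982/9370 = 2491/4685  =  0.53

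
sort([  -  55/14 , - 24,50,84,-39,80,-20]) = [ - 39, - 24,  -  20, - 55/14,50,80, 84] 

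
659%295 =69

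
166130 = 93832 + 72298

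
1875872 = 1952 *961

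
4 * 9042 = 36168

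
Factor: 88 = 2^3*11^1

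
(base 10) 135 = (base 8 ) 207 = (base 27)50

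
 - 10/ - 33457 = 10/33457 = 0.00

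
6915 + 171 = 7086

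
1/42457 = 1/42457 = 0.00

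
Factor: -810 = -2^1*3^4*5^1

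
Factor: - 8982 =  - 2^1*3^2 * 499^1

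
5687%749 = 444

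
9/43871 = 9/43871 = 0.00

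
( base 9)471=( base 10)388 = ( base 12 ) 284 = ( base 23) GK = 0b110000100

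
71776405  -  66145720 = 5630685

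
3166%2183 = 983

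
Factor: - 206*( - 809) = 166654 = 2^1*103^1*809^1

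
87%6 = 3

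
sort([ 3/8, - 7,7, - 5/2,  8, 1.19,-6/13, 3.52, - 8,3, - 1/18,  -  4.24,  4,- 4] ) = [  -  8, - 7, - 4.24,- 4, - 5/2,-6/13, - 1/18, 3/8,  1.19, 3, 3.52,4,7, 8 ] 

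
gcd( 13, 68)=1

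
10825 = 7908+2917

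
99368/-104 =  - 12421/13 = - 955.46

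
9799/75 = 9799/75 = 130.65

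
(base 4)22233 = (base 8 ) 1257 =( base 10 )687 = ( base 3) 221110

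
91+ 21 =112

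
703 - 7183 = -6480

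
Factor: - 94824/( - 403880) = 3^3*5^( - 1)*23^( - 1)  =  27/115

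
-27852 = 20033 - 47885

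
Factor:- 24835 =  - 5^1 * 4967^1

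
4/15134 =2/7567  =  0.00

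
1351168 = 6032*224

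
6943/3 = 6943/3 = 2314.33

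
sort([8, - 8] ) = [ -8,8 ]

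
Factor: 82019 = 7^1 * 11717^1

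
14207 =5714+8493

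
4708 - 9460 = -4752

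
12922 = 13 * 994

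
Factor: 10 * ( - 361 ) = -3610=- 2^1*5^1*19^2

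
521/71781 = 521/71781=0.01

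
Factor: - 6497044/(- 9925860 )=1624261/2481465=3^ ( - 1)*5^ ( - 1)*7^( - 1) * 29^1*23633^( - 1 ) * 56009^1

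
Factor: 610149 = 3^1*203383^1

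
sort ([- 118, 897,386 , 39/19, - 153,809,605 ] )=[ - 153 , - 118,39/19,  386 , 605,  809, 897 ]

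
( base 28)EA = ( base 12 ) 296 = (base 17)16b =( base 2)110010010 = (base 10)402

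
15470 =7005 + 8465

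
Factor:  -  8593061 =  - 1889^1*4549^1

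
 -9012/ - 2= 4506 + 0/1 =4506.00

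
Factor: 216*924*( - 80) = -15966720 = - 2^9 *3^4*5^1*7^1 * 11^1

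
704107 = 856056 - 151949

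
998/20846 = 499/10423=0.05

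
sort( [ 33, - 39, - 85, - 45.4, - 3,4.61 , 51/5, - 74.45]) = [ -85, - 74.45,- 45.4 , - 39,- 3, 4.61, 51/5,33 ]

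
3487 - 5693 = - 2206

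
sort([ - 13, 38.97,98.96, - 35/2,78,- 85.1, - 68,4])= [ - 85.1, - 68, - 35/2,-13, 4, 38.97, 78 , 98.96 ] 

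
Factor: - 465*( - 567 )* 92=24256260 = 2^2*3^5 *5^1*7^1*23^1*31^1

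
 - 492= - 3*164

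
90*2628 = 236520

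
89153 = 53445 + 35708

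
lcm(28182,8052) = 56364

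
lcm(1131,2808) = 81432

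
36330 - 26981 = 9349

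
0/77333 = 0 = 0.00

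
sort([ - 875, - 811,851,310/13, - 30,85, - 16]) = [ - 875, - 811, - 30, - 16,  310/13,85,851 ]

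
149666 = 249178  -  99512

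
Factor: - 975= - 3^1 * 5^2*13^1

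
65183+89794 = 154977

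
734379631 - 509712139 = 224667492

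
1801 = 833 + 968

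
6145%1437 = 397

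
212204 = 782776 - 570572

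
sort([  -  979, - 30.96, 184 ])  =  [  -  979, - 30.96,184 ] 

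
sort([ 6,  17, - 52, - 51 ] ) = [-52,-51,6,17 ]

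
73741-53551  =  20190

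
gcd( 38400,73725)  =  75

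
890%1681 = 890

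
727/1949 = 727/1949 = 0.37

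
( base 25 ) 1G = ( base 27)1E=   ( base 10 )41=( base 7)56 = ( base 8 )51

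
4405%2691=1714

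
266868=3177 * 84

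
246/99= 2 + 16/33=2.48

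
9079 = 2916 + 6163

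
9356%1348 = 1268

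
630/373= 630/373=1.69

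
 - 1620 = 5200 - 6820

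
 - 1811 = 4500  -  6311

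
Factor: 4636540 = 2^2*5^1  *231827^1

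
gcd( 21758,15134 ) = 46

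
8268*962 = 7953816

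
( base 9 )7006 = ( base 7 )20616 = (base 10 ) 5109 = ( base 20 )cf9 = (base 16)13f5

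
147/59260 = 147/59260 = 0.00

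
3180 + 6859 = 10039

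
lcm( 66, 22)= 66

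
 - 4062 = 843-4905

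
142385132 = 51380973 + 91004159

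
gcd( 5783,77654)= 1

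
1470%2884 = 1470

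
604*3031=1830724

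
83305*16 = 1332880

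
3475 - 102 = 3373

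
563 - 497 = 66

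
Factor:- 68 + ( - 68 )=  - 136 = - 2^3*17^1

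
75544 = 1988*38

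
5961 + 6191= 12152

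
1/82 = 1/82 =0.01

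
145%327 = 145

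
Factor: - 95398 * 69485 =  - 2^1*5^1 * 13^1*1069^1* 47699^1 = - 6628730030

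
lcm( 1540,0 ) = 0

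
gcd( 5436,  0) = 5436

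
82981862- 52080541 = 30901321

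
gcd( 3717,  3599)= 59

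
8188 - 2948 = 5240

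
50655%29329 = 21326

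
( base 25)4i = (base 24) 4M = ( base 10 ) 118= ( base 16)76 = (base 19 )64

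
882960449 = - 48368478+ 931328927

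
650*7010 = 4556500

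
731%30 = 11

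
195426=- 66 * ( - 2961 )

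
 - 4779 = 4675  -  9454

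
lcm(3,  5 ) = 15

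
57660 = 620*93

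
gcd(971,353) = 1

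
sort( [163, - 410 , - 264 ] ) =[ - 410, - 264, 163 ] 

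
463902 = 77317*6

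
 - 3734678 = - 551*6778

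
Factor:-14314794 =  - 2^1 * 3^1 * 13^1*183523^1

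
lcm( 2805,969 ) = 53295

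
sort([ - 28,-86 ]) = [-86, - 28 ] 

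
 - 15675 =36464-52139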